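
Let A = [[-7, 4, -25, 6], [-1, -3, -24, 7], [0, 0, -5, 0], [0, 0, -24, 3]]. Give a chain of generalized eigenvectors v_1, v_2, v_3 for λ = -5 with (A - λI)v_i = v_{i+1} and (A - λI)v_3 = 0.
We seek v_1 ∈ ker((A + 5I)^3) \ ker((A + 5I)^2), then set v_{i+1} = (A + 5I) v_i.

One such chain is v_1 = [[0, 3, 1, 3]]^T, v_2 = [[5, 3, 0, 0]]^T, v_3 = [[2, 1, 0, 0]]^T. Check: (A + 5I) v_3 = [[0, 0, 0, 0]]^T = 0.

v_1 = [[0, 3, 1, 3]]^T, v_2 = [[5, 3, 0, 0]]^T, v_3 = [[2, 1, 0, 0]]^T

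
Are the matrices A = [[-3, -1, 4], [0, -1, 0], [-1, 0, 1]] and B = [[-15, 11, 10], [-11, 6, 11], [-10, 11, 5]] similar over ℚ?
No.

trace(A) = -3 but trace(B) = -4. The trace is a similarity invariant, so A and B are not similar.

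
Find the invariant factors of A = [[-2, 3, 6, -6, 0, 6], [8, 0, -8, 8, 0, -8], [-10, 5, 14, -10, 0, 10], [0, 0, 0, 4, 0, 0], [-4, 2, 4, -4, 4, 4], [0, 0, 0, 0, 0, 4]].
The Jordan structure of A has elementary divisors (x - 4)^2, (x - 4), (x - 4), (x - 4), (x - 4). Arranging the block sizes at each eigenvalue in decreasing order and taking row products gives the invariant factors.

Invariant factors (smallest first, each dividing the next): x - 4, x - 4, x - 4, x - 4, (x - 4)^2.

Check: the last factor (x - 4)^2 is the minimal polynomial, and the product (x - 4)^6 is the characteristic polynomial.

x - 4, x - 4, x - 4, x - 4, (x - 4)^2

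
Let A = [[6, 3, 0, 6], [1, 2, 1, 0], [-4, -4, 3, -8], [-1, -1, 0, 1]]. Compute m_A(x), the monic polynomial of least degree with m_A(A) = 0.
The characteristic polynomial factors as (x - 3)^4. The minimal polynomial is ∏(x - λ)^{k_λ} where k_λ is the size of the largest Jordan block at λ.

For λ = 3: rank(A - 3I) = 2, and the largest Jordan block has size 3 (the smallest k with rank((A - 3I)^k) = rank((A - 3I)^(k+1))).

So m_A(x) = (x - 3)^3.

m_A(x) = (x - 3)^3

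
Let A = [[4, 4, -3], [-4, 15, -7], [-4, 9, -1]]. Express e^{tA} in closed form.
A has Jordan form J = [[6, 1, 0], [0, 6, 1], [0, 0, 6]] with A = PJP^{-1}, so e^{tA} = P e^{tJ} P^{-1}.

For a Jordan block J_k(λ), e^{tJ_k(λ)} = e^{λt} · (I + tN + t^2 N^2/2! + ... + t^{k-1} N^{k-1}/(k-1)!) where N is the nilpotent superdiagonal part.

Assembling the blocks and conjugating back gives the entries of e^{tA} as shown above.

e^{tA} = [[(1 - 2*t)*e^{6*t}, t*(t + 8)*e^{6*t}/2, t*(-t - 6)*e^{6*t}/2], [-4*t*e^{6*t}, (t^2 + 9*t + 1)*e^{6*t}, t*(-t - 7)*e^{6*t}], [-4*t*e^{6*t}, t*(t + 9)*e^{6*t}, (-t^2 - 7*t + 1)*e^{6*t}]]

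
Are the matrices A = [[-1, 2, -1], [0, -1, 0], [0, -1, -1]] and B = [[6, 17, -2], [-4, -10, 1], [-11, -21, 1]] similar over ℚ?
Two matrices over a field are similar if and only if they have the same invariant factors.

Both A and B have characteristic polynomial (x + 1)^3 and minimal polynomial (x + 1)^3. Computing further, both have invariant factors (x + 1)^3. Hence A and B are similar.

Yes.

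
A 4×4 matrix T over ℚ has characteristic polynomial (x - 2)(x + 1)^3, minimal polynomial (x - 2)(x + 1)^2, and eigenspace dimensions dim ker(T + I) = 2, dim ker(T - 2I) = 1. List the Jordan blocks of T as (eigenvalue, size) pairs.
λ = -1: algebraic multiplicity 3 (exponent in χ_T), largest block size 2 (exponent in m_T), 2 blocks (geometric multiplicity). These force block sizes [2, 1].
λ = 2: algebraic multiplicity 1 (exponent in χ_T), largest block size 1 (exponent in m_T), 1 block (geometric multiplicity). This forces block sizes [1].

Jordan blocks: (-1, 2), (-1, 1), (2, 1)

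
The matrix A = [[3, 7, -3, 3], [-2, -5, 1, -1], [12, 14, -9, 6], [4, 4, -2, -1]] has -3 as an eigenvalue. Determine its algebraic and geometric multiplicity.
The characteristic polynomial is (x + 3)^4, so the factor x + 3 appears with exponent 4: the algebraic multiplicity is 4.

rank(A + 3I) = 2, so the eigenspace has dimension 4 - 2 = 2: the geometric multiplicity is 2.

Since 2 < 4, A is not diagonalizable.

algebraic multiplicity 4, geometric multiplicity 2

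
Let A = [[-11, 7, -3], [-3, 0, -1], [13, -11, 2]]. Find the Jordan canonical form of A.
The characteristic polynomial is det(xI - A) = (x + 3)^3, so the eigenvalues are -3 (algebraic multiplicity 3).

For λ = -3: rank(A + 3I) = 2, rank((A + 3I)^2) = 1, rank((A + 3I)^3) = 0. The eigenspace has dimension 3 - 2 = 1, so there is 1 Jordan block; the rank sequence gives block sizes [3].

Assembling the blocks gives the Jordan form J above.

J = [[-3, 1, 0], [0, -3, 1], [0, 0, -3]]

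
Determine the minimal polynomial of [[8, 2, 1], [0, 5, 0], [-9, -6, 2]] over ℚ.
The characteristic polynomial factors as (x - 5)^3. The minimal polynomial is ∏(x - λ)^{k_λ} where k_λ is the size of the largest Jordan block at λ.

For λ = 5: rank(A - 5I) = 1, and the largest Jordan block has size 2 (the smallest k with rank((A - 5I)^k) = rank((A - 5I)^(k+1))).

So m_A(x) = (x - 5)^2.

m_A(x) = (x - 5)^2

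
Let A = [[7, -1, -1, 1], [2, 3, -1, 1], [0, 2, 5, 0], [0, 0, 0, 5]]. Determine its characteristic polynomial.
χ_A(x) = (x - 5)^4

xI - A = [[x - 7, 1, 1, -1], [-2, x - 3, 1, -1], [0, -2, x - 5, 0], [0, 0, 0, x - 5]].

Expanding det(xI - A) along the first row:
det(xI - A) = + (x - 7)·det([[x - 3, 1, -1], [-2, x - 5, 0], [0, 0, x - 5]]) - (1)·det([[-2, 1, -1], [0, x - 5, 0], [0, 0, x - 5]]) + (1)·det([[-2, x - 3, -1], [0, -2, 0], [0, 0, x - 5]]) - (-1)·det([[-2, x - 3, 1], [0, -2, x - 5], [0, 0, 0]]).

Evaluating gives χ_A(x) = x^4 - 20x^3 + 150x^2 - 500x + 625 = (x - 5)^4.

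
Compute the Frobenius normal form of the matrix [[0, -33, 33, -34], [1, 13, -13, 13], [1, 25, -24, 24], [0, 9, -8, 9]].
The invariant factors of A (the non-unit diagonal entries of the Smith normal form of xI - A over ℚ[x]) are (x - 2)^2(x + 3)^2, each dividing the next. The characteristic polynomial is their product, (x - 2)^2(x + 3)^2.

The rational canonical form is the block-diagonal matrix of companion matrices C(f_i):
R = [[0, 0, 0, -36], [1, 0, 0, 12], [0, 1, 0, 11], [0, 0, 1, -2]].

R = [[0, 0, 0, -36], [1, 0, 0, 12], [0, 1, 0, 11], [0, 0, 1, -2]]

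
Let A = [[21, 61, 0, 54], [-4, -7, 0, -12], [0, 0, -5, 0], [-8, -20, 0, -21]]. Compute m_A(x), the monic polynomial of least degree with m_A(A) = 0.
m_A(x) = (x - 3)(x + 5)^2

The characteristic polynomial factors as (x - 3)(x + 5)^3. The minimal polynomial is ∏(x - λ)^{k_λ} where k_λ is the size of the largest Jordan block at λ.

For λ = -5: rank(A + 5I) = 2, and the largest Jordan block has size 2 (the smallest k with rank((A + 5I)^k) = rank((A + 5I)^(k+1))).
For λ = 3: rank(A - 3I) = 3, and the largest Jordan block has size 1 (the smallest k with rank((A - 3I)^k) = rank((A - 3I)^(k+1))).

So m_A(x) = (x - 3)(x + 5)^2.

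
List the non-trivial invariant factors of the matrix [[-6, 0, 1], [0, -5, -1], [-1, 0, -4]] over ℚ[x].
The Jordan structure of A has elementary divisors (x + 5)^3. Arranging the block sizes at each eigenvalue in decreasing order and taking row products gives the invariant factors.

Invariant factors (smallest first, each dividing the next): (x + 5)^3.

Check: the last factor (x + 5)^3 is the minimal polynomial, and the product (x + 5)^3 is the characteristic polynomial.

(x + 5)^3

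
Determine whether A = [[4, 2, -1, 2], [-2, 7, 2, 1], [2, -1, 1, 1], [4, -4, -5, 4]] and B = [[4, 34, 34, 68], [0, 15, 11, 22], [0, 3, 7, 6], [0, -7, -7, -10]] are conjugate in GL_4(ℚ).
No.

Both have characteristic polynomial (x - 4)^4, but the minimal polynomial of A is (x - 4)^3 while the minimal polynomial of B is (x - 4)^2. The minimal polynomial is a similarity invariant, so A and B are not similar.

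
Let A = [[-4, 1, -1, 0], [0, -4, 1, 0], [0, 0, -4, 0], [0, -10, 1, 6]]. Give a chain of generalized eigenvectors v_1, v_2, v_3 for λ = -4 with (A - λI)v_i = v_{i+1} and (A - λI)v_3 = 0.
v_1 = [[0, 1, 1, 1]]^T, v_2 = [[0, 1, 0, 1]]^T, v_3 = [[1, 0, 0, 0]]^T

We seek v_1 ∈ ker((A + 4I)^3) \ ker((A + 4I)^2), then set v_{i+1} = (A + 4I) v_i.

One such chain is v_1 = [[0, 1, 1, 1]]^T, v_2 = [[0, 1, 0, 1]]^T, v_3 = [[1, 0, 0, 0]]^T. Check: (A + 4I) v_3 = [[0, 0, 0, 0]]^T = 0.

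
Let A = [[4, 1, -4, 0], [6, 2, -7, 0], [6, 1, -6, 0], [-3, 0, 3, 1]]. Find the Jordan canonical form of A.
J = [[-2, 0, 0, 0], [0, 1, 1, 0], [0, 0, 1, 0], [0, 0, 0, 1]]

The characteristic polynomial is det(xI - A) = (x - 1)^3(x + 2), so the eigenvalues are -2 (algebraic multiplicity 1), 1 (algebraic multiplicity 3).

For λ = -2: algebraic multiplicity 1 gives one 1×1 block.

For λ = 1: rank(A - I) = 2, rank((A - I)^2) = 1. The eigenspace has dimension 4 - 2 = 2, so there are 2 Jordan blocks; the rank sequence gives block sizes [2, 1].

Assembling the blocks gives the Jordan form J above.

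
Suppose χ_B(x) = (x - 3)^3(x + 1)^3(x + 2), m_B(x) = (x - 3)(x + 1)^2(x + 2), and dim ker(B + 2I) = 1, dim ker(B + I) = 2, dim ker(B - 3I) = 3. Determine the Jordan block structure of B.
Jordan blocks: (-2, 1), (-1, 2), (-1, 1), (3, 1), (3, 1), (3, 1)

λ = -2: algebraic multiplicity 1 (exponent in χ_B), largest block size 1 (exponent in m_B), 1 block (geometric multiplicity). This forces block sizes [1].
λ = -1: algebraic multiplicity 3 (exponent in χ_B), largest block size 2 (exponent in m_B), 2 blocks (geometric multiplicity). These force block sizes [2, 1].
λ = 3: algebraic multiplicity 3 (exponent in χ_B), largest block size 1 (exponent in m_B), 3 blocks (geometric multiplicity). These force block sizes [1, 1, 1].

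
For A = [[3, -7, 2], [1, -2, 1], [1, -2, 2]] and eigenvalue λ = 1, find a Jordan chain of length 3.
v_1 = [[0, 0, 1]]^T, v_2 = [[2, 1, 1]]^T, v_3 = [[-1, 0, 1]]^T

We seek v_1 ∈ ker((A - I)^3) \ ker((A - I)^2), then set v_{i+1} = (A - I) v_i.

One such chain is v_1 = [[0, 0, 1]]^T, v_2 = [[2, 1, 1]]^T, v_3 = [[-1, 0, 1]]^T. Check: (A - I) v_3 = [[0, 0, 0]]^T = 0.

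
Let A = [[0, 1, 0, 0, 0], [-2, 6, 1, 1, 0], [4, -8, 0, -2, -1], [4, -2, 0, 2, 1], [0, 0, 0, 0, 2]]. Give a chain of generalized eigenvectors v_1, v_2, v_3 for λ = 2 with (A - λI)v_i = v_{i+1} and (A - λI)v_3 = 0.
We seek v_1 ∈ ker((A - 2I)^3) \ ker((A - 2I)^2), then set v_{i+1} = (A - 2I) v_i.

One such chain is v_1 = [[0, 0, 3, -2, 0]]^T, v_2 = [[0, 1, -2, 0, 0]]^T, v_3 = [[1, 2, -4, -2, 0]]^T. Check: (A - 2I) v_3 = [[0, 0, 0, 0, 0]]^T = 0.

v_1 = [[0, 0, 3, -2, 0]]^T, v_2 = [[0, 1, -2, 0, 0]]^T, v_3 = [[1, 2, -4, -2, 0]]^T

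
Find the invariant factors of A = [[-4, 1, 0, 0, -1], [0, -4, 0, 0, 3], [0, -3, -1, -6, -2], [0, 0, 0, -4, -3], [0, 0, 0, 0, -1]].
The Jordan structure of A has elementary divisors (x + 4)^2, (x + 4), (x + 1)^2. Arranging the block sizes at each eigenvalue in decreasing order and taking row products gives the invariant factors.

Invariant factors (smallest first, each dividing the next): x + 4, (x + 1)^2(x + 4)^2.

Check: the last factor (x + 1)^2(x + 4)^2 is the minimal polynomial, and the product (x + 1)^2(x + 4)^3 is the characteristic polynomial.

x + 4, (x + 1)^2(x + 4)^2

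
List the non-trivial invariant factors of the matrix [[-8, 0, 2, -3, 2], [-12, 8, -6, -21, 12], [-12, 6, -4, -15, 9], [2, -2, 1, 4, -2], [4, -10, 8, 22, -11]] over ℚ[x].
The Jordan structure of A has elementary divisors (x + 4), (x + 4), (x + 1)^3. Arranging the block sizes at each eigenvalue in decreasing order and taking row products gives the invariant factors.

Invariant factors (smallest first, each dividing the next): x + 4, (x + 1)^3(x + 4).

Check: the last factor (x + 1)^3(x + 4) is the minimal polynomial, and the product (x + 1)^3(x + 4)^2 is the characteristic polynomial.

x + 4, (x + 1)^3(x + 4)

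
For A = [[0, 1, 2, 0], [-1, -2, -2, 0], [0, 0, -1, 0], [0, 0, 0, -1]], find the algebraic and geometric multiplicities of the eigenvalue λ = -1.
The characteristic polynomial is (x + 1)^4, so the factor x + 1 appears with exponent 4: the algebraic multiplicity is 4.

rank(A + I) = 1, so the eigenspace has dimension 4 - 1 = 3: the geometric multiplicity is 3.

Since 3 < 4, A is not diagonalizable.

algebraic multiplicity 4, geometric multiplicity 3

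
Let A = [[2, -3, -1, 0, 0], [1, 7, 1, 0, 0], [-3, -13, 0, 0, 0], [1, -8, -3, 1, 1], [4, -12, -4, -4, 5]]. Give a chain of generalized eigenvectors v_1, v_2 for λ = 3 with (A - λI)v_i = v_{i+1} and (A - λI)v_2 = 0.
v_1 = [[0, 0, 0, 0, 1]]^T, v_2 = [[0, 0, 0, 1, 2]]^T

We seek v_1 ∈ ker((A - 3I)^2) \ ker(A - 3I), then set v_{i+1} = (A - 3I) v_i.

One such chain is v_1 = [[0, 0, 0, 0, 1]]^T, v_2 = [[0, 0, 0, 1, 2]]^T. Check: (A - 3I) v_2 = [[0, 0, 0, 0, 0]]^T = 0.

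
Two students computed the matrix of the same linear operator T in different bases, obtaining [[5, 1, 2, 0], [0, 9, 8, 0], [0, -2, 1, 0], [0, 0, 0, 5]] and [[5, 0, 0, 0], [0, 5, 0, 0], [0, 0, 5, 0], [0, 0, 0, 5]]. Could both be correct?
No.

Both have characteristic polynomial (x - 5)^4, but the minimal polynomial of A is (x - 5)^2 while the minimal polynomial of B is x - 5. The minimal polynomial is a similarity invariant, so A and B are not similar.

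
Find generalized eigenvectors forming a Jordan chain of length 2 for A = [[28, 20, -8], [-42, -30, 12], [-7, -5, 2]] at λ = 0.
We seek v_1 ∈ ker(A^2) \ ker(A), then set v_{i+1} = A v_i.

One such chain is v_1 = [[14, -21, -3]]^T, v_2 = [[-4, 6, 1]]^T. Check: A v_2 = [[0, 0, 0]]^T = 0.

v_1 = [[14, -21, -3]]^T, v_2 = [[-4, 6, 1]]^T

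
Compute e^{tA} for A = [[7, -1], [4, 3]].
e^{tA} = [[(2*t + 1)*e^{5*t}, -t*e^{5*t}], [4*t*e^{5*t}, (1 - 2*t)*e^{5*t}]]

A has Jordan form J = [[5, 1], [0, 5]] with A = PJP^{-1}, so e^{tA} = P e^{tJ} P^{-1}.

For a Jordan block J_k(λ), e^{tJ_k(λ)} = e^{λt} · (I + tN + t^2 N^2/2! + ... + t^{k-1} N^{k-1}/(k-1)!) where N is the nilpotent superdiagonal part.

Assembling the blocks and conjugating back gives the entries of e^{tA} as shown above.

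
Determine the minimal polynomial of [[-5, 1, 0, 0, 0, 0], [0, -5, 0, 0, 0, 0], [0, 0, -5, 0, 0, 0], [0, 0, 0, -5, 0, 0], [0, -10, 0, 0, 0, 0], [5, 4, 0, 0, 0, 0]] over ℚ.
The characteristic polynomial factors as x^2(x + 5)^4. The minimal polynomial is ∏(x - λ)^{k_λ} where k_λ is the size of the largest Jordan block at λ.

For λ = -5: rank(A + 5I) = 3, and the largest Jordan block has size 2 (the smallest k with rank((A + 5I)^k) = rank((A + 5I)^(k+1))).
For λ = 0: rank(A) = 4, and the largest Jordan block has size 1 (the smallest k with rank(A^k) = rank(A^(k+1))).

So m_A(x) = x(x + 5)^2.

m_A(x) = x(x + 5)^2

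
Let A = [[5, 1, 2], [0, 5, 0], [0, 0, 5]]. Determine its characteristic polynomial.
χ_A(x) = (x - 5)^3

xI - A = [[x - 5, -1, -2], [0, x - 5, 0], [0, 0, x - 5]].

Expanding det(xI - A) along the first row:
det(xI - A) = + (x - 5)·det([[x - 5, 0], [0, x - 5]]) - (-1)·det([[0, 0], [0, x - 5]]) + (-2)·det([[0, x - 5], [0, 0]]).

Evaluating gives χ_A(x) = x^3 - 15x^2 + 75x - 125 = (x - 5)^3.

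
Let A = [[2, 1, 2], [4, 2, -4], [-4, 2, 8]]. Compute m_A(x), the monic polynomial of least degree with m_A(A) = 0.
The characteristic polynomial factors as (x - 4)^3. The minimal polynomial is ∏(x - λ)^{k_λ} where k_λ is the size of the largest Jordan block at λ.

For λ = 4: rank(A - 4I) = 1, and the largest Jordan block has size 2 (the smallest k with rank((A - 4I)^k) = rank((A - 4I)^(k+1))).

So m_A(x) = (x - 4)^2.

m_A(x) = (x - 4)^2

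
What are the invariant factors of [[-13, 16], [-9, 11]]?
(x + 1)^2

The Jordan structure of A has elementary divisors (x + 1)^2. Arranging the block sizes at each eigenvalue in decreasing order and taking row products gives the invariant factors.

Invariant factors (smallest first, each dividing the next): (x + 1)^2.

Check: the last factor (x + 1)^2 is the minimal polynomial, and the product (x + 1)^2 is the characteristic polynomial.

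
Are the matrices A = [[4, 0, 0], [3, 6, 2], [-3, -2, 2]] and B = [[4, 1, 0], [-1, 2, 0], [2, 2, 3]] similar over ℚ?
trace(A) = 12 but trace(B) = 9. The trace is a similarity invariant, so A and B are not similar.

No.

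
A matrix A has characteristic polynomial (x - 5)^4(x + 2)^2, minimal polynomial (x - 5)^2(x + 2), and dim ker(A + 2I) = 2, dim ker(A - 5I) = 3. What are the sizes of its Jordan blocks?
λ = -2: algebraic multiplicity 2 (exponent in χ_A), largest block size 1 (exponent in m_A), 2 blocks (geometric multiplicity). These force block sizes [1, 1].
λ = 5: algebraic multiplicity 4 (exponent in χ_A), largest block size 2 (exponent in m_A), 3 blocks (geometric multiplicity). These force block sizes [2, 1, 1].

Jordan blocks: (-2, 1), (-2, 1), (5, 2), (5, 1), (5, 1)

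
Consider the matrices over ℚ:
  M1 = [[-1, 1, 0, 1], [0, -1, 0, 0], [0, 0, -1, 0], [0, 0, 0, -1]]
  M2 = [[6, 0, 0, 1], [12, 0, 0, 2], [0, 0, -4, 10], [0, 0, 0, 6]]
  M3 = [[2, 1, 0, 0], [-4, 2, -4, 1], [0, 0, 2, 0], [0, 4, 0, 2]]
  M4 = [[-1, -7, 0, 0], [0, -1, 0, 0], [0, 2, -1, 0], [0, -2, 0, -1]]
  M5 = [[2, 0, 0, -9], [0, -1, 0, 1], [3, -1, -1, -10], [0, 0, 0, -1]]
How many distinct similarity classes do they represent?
Characteristic polynomials: χ_{M1} = (x + 1)^4, χ_{M2} = x(x - 6)^2(x + 4), χ_{M3} = (x - 2)^4, χ_{M4} = (x + 1)^4, χ_{M5} = (x - 2)(x + 1)^3.

{M1, M4}: invariant factors x + 1, x + 1, (x + 1)^2.

{M2}: invariant factors x(x - 6)^2(x + 4).

{M3}: invariant factors x - 2, (x - 2)^3.

{M5}: invariant factors (x - 2)(x + 1)^3.

Matrices are similar if and only if their invariant-factor lists agree; the partition into similarity classes is {M1, M4}, {M2}, {M3}, {M5}.

4 classes: {M1, M4}, {M2}, {M3}, {M5}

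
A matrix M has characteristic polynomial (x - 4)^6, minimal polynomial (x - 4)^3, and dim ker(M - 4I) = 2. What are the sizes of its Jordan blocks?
Jordan blocks: (4, 3), (4, 3)

λ = 4: algebraic multiplicity 6 (exponent in χ_M), largest block size 3 (exponent in m_M), 2 blocks (geometric multiplicity). These force block sizes [3, 3].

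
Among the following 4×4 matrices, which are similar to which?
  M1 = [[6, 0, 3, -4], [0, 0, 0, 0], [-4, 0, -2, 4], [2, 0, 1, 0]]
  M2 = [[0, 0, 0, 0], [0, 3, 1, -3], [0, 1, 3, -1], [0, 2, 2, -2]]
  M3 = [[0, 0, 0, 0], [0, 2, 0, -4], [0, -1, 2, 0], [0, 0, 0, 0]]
1 class: {M1, M2, M3}

Characteristic polynomials: χ_{M1} = x^2(x - 2)^2, χ_{M2} = x^2(x - 2)^2, χ_{M3} = x^2(x - 2)^2.

{M1, M2, M3}: invariant factors x, x(x - 2)^2.

Matrices are similar if and only if their invariant-factor lists agree; the partition into similarity classes is {M1, M2, M3}.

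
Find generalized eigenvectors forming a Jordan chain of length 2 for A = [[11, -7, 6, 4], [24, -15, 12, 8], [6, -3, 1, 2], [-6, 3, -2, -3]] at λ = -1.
v_1 = [[0, 1, 1, 0]]^T, v_2 = [[-1, -2, -1, 1]]^T

We seek v_1 ∈ ker((A + I)^2) \ ker(A + I), then set v_{i+1} = (A + I) v_i.

One such chain is v_1 = [[0, 1, 1, 0]]^T, v_2 = [[-1, -2, -1, 1]]^T. Check: (A + I) v_2 = [[0, 0, 0, 0]]^T = 0.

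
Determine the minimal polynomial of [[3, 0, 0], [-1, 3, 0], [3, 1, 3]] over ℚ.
m_A(x) = (x - 3)^3

The characteristic polynomial factors as (x - 3)^3. The minimal polynomial is ∏(x - λ)^{k_λ} where k_λ is the size of the largest Jordan block at λ.

For λ = 3: rank(A - 3I) = 2, and the largest Jordan block has size 3 (the smallest k with rank((A - 3I)^k) = rank((A - 3I)^(k+1))).

So m_A(x) = (x - 3)^3.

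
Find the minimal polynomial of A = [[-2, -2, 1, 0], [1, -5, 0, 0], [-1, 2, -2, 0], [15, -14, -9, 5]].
The characteristic polynomial factors as (x - 5)(x + 3)^3. The minimal polynomial is ∏(x - λ)^{k_λ} where k_λ is the size of the largest Jordan block at λ.

For λ = -3: rank(A + 3I) = 3, and the largest Jordan block has size 3 (the smallest k with rank((A + 3I)^k) = rank((A + 3I)^(k+1))).
For λ = 5: rank(A - 5I) = 3, and the largest Jordan block has size 1 (the smallest k with rank((A - 5I)^k) = rank((A - 5I)^(k+1))).

So m_A(x) = (x - 5)(x + 3)^3.

m_A(x) = (x - 5)(x + 3)^3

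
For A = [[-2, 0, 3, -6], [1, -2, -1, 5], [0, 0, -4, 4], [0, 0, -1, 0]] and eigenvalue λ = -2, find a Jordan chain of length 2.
v_1 = [[0, 0, 1, 0]]^T, v_2 = [[3, -1, -2, -1]]^T

We seek v_1 ∈ ker((A + 2I)^2) \ ker(A + 2I), then set v_{i+1} = (A + 2I) v_i.

One such chain is v_1 = [[0, 0, 1, 0]]^T, v_2 = [[3, -1, -2, -1]]^T. Check: (A + 2I) v_2 = [[0, 0, 0, 0]]^T = 0.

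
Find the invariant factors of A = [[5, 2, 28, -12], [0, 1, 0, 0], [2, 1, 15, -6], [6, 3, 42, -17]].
The Jordan structure of A has elementary divisors (x - 1)^2, (x - 1), (x - 1). Arranging the block sizes at each eigenvalue in decreasing order and taking row products gives the invariant factors.

Invariant factors (smallest first, each dividing the next): x - 1, x - 1, (x - 1)^2.

Check: the last factor (x - 1)^2 is the minimal polynomial, and the product (x - 1)^4 is the characteristic polynomial.

x - 1, x - 1, (x - 1)^2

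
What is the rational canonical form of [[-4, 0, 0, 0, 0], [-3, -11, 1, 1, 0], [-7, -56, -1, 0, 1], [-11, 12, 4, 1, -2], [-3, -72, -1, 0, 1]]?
R = [[-4, 0, 0, 0, 0], [0, 0, 0, 0, -16], [0, 1, 0, 0, -40], [0, 0, 1, 0, -33], [0, 0, 0, 1, -10]]

The invariant factors of A (the non-unit diagonal entries of the Smith normal form of xI - A over ℚ[x]) are x + 4, (x + 1)^2(x + 4)^2, each dividing the next. The characteristic polynomial is their product, (x + 1)^2(x + 4)^3.

The rational canonical form is the block-diagonal matrix of companion matrices C(f_i):
R = [[-4, 0, 0, 0, 0], [0, 0, 0, 0, -16], [0, 1, 0, 0, -40], [0, 0, 1, 0, -33], [0, 0, 0, 1, -10]].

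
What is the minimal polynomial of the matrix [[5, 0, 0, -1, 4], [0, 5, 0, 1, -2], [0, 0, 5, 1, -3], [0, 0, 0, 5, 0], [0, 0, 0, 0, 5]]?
m_A(x) = (x - 5)^2

The characteristic polynomial factors as (x - 5)^5. The minimal polynomial is ∏(x - λ)^{k_λ} where k_λ is the size of the largest Jordan block at λ.

For λ = 5: rank(A - 5I) = 2, and the largest Jordan block has size 2 (the smallest k with rank((A - 5I)^k) = rank((A - 5I)^(k+1))).

So m_A(x) = (x - 5)^2.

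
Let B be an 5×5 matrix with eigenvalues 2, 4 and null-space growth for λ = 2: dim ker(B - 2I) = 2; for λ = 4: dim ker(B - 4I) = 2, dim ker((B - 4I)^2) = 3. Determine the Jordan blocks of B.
Jordan blocks: (2, 1), (2, 1), (4, 2), (4, 1)

λ = 2: successive nullity increments [2] count blocks of size ≥ k; block sizes are [1, 1].
λ = 4: successive nullity increments [2, 1] count blocks of size ≥ k; block sizes are [2, 1].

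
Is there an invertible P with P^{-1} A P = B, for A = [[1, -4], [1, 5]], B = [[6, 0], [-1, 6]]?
No.

trace(A) = 6 but trace(B) = 12. The trace is a similarity invariant, so A and B are not similar.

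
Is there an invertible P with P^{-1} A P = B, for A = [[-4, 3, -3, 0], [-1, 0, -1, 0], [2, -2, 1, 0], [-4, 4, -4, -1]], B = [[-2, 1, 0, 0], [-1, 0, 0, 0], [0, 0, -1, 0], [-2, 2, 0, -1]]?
Two matrices over a field are similar if and only if they have the same invariant factors.

Both A and B have characteristic polynomial (x + 1)^4 and minimal polynomial (x + 1)^2. Computing further, both have invariant factors x + 1, x + 1, (x + 1)^2. Hence A and B are similar.

Yes.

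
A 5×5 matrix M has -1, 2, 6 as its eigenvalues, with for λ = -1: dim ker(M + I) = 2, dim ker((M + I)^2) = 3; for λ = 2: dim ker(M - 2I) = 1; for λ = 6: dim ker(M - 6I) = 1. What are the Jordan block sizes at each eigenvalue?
Jordan blocks: (-1, 2), (-1, 1), (2, 1), (6, 1)

λ = -1: successive nullity increments [2, 1] count blocks of size ≥ k; block sizes are [2, 1].
λ = 2: successive nullity increments [1] count blocks of size ≥ k; block sizes are [1].
λ = 6: successive nullity increments [1] count blocks of size ≥ k; block sizes are [1].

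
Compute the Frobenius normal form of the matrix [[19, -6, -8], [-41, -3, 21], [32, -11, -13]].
The invariant factors of A (the non-unit diagonal entries of the Smith normal form of xI - A over ℚ[x]) are (x - 4)^2(x + 5), each dividing the next. The characteristic polynomial is their product, (x - 4)^2(x + 5).

The rational canonical form is the block-diagonal matrix of companion matrices C(f_i):
R = [[0, 0, -80], [1, 0, 24], [0, 1, 3]].

R = [[0, 0, -80], [1, 0, 24], [0, 1, 3]]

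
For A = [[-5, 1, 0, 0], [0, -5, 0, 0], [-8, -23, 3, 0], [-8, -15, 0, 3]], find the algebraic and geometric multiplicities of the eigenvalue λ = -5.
algebraic multiplicity 2, geometric multiplicity 1

The characteristic polynomial is (x - 3)^2(x + 5)^2, so the factor x + 5 appears with exponent 2: the algebraic multiplicity is 2.

rank(A + 5I) = 3, so the eigenspace has dimension 4 - 3 = 1: the geometric multiplicity is 1.

Since 1 < 2, A is not diagonalizable.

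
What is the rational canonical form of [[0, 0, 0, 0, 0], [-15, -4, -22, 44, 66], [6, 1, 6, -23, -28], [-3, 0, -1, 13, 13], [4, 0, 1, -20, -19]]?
The invariant factors of A (the non-unit diagonal entries of the Smith normal form of xI - A over ℚ[x]) are x(x + 4)(x^3 + 4x + 2), each dividing the next. The characteristic polynomial is their product, x(x + 4)(x^3 + 4x + 2).

The rational canonical form is the block-diagonal matrix of companion matrices C(f_i):
R = [[0, 0, 0, 0, 0], [1, 0, 0, 0, -8], [0, 1, 0, 0, -18], [0, 0, 1, 0, -4], [0, 0, 0, 1, -4]].

Note the characteristic polynomial does not split into linear factors over ℚ, so A has no Jordan form over ℚ; the rational canonical form exists over any field.

R = [[0, 0, 0, 0, 0], [1, 0, 0, 0, -8], [0, 1, 0, 0, -18], [0, 0, 1, 0, -4], [0, 0, 0, 1, -4]]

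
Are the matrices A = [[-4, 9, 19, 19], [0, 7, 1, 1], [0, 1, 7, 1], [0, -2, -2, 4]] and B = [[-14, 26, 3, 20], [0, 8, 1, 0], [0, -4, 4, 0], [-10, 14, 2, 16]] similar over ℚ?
Yes.

Two matrices over a field are similar if and only if they have the same invariant factors.

Both A and B have characteristic polynomial (x - 6)^3(x + 4) and minimal polynomial (x - 6)^2(x + 4). Computing further, both have invariant factors x - 6, (x - 6)^2(x + 4). Hence A and B are similar.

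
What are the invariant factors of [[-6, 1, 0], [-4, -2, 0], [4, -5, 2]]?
(x - 2)(x + 4)^2

The Jordan structure of A has elementary divisors (x + 4)^2, (x - 2). Arranging the block sizes at each eigenvalue in decreasing order and taking row products gives the invariant factors.

Invariant factors (smallest first, each dividing the next): (x - 2)(x + 4)^2.

Check: the last factor (x - 2)(x + 4)^2 is the minimal polynomial, and the product (x - 2)(x + 4)^2 is the characteristic polynomial.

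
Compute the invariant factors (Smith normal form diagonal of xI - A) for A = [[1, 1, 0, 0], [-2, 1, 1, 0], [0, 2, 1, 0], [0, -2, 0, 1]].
x - 1, (x - 1)^3

The Jordan structure of A has elementary divisors (x - 1)^3, (x - 1). Arranging the block sizes at each eigenvalue in decreasing order and taking row products gives the invariant factors.

Invariant factors (smallest first, each dividing the next): x - 1, (x - 1)^3.

Check: the last factor (x - 1)^3 is the minimal polynomial, and the product (x - 1)^4 is the characteristic polynomial.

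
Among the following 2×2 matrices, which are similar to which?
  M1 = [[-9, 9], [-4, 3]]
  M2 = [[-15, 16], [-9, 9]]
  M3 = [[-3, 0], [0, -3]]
2 classes: {M1, M2}, {M3}

Characteristic polynomials: χ_{M1} = (x + 3)^2, χ_{M2} = (x + 3)^2, χ_{M3} = (x + 3)^2.

{M1, M2}: invariant factors (x + 3)^2.

{M3}: invariant factors x + 3, x + 3.

Matrices are similar if and only if their invariant-factor lists agree; the partition into similarity classes is {M1, M2}, {M3}.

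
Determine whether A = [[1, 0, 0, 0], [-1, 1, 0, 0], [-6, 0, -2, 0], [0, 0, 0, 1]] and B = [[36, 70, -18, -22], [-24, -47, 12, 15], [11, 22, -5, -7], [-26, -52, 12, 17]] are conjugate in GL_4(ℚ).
Two matrices over a field are similar if and only if they have the same invariant factors.

Both A and B have characteristic polynomial (x - 1)^3(x + 2) and minimal polynomial (x - 1)^2(x + 2). Computing further, both have invariant factors x - 1, (x - 1)^2(x + 2). Hence A and B are similar.

Yes.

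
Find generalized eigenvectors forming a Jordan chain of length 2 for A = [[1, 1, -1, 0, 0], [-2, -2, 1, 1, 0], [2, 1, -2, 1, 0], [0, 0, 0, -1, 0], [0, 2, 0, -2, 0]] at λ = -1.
v_1 = [[0, 1, 0, 0, 0]]^T, v_2 = [[1, -1, 1, 0, 2]]^T

We seek v_1 ∈ ker((A + I)^2) \ ker(A + I), then set v_{i+1} = (A + I) v_i.

One such chain is v_1 = [[0, 1, 0, 0, 0]]^T, v_2 = [[1, -1, 1, 0, 2]]^T. Check: (A + I) v_2 = [[0, 0, 0, 0, 0]]^T = 0.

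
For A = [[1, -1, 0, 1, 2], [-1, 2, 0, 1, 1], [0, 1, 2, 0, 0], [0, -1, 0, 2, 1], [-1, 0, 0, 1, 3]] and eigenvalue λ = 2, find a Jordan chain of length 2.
We seek v_1 ∈ ker((A - 2I)^2) \ ker(A - 2I), then set v_{i+1} = (A - 2I) v_i.

One such chain is v_1 = [[1, 0, 1, 0, 1]]^T, v_2 = [[1, 0, 0, 1, 0]]^T. Check: (A - 2I) v_2 = [[0, 0, 0, 0, 0]]^T = 0.

v_1 = [[1, 0, 1, 0, 1]]^T, v_2 = [[1, 0, 0, 1, 0]]^T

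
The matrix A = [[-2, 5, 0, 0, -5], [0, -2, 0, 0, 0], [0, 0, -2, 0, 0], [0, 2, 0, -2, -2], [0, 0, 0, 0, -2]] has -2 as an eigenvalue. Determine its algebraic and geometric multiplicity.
The characteristic polynomial is (x + 2)^5, so the factor x + 2 appears with exponent 5: the algebraic multiplicity is 5.

rank(A + 2I) = 1, so the eigenspace has dimension 5 - 1 = 4: the geometric multiplicity is 4.

Since 4 < 5, A is not diagonalizable.

algebraic multiplicity 5, geometric multiplicity 4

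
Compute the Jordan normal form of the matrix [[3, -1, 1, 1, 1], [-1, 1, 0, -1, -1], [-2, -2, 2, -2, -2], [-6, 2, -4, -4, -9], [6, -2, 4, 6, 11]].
J = [[2, 1, 0, 0, 0], [0, 2, 1, 0, 0], [0, 0, 2, 0, 0], [0, 0, 0, 2, 0], [0, 0, 0, 0, 5]]

The characteristic polynomial is det(xI - A) = (x - 5)(x - 2)^4, so the eigenvalues are 2 (algebraic multiplicity 4), 5 (algebraic multiplicity 1).

For λ = 2: rank(A - 2I) = 3, rank((A - 2I)^2) = 2, rank((A - 2I)^3) = 1. The eigenspace has dimension 5 - 3 = 2, so there are 2 Jordan blocks; the rank sequence gives block sizes [3, 1].

For λ = 5: algebraic multiplicity 1 gives one 1×1 block.

Assembling the blocks gives the Jordan form J above.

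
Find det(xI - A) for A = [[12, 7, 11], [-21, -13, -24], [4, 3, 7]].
χ_A(x) = (x - 2)^3

xI - A = [[x - 12, -7, -11], [21, x + 13, 24], [-4, -3, x - 7]].

Expanding det(xI - A) along the first row:
det(xI - A) = + (x - 12)·det([[x + 13, 24], [-3, x - 7]]) - (-7)·det([[21, 24], [-4, x - 7]]) + (-11)·det([[21, x + 13], [-4, -3]]).

Evaluating gives χ_A(x) = x^3 - 6x^2 + 12x - 8 = (x - 2)^3.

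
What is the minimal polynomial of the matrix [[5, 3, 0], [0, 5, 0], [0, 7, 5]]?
The characteristic polynomial factors as (x - 5)^3. The minimal polynomial is ∏(x - λ)^{k_λ} where k_λ is the size of the largest Jordan block at λ.

For λ = 5: rank(A - 5I) = 1, and the largest Jordan block has size 2 (the smallest k with rank((A - 5I)^k) = rank((A - 5I)^(k+1))).

So m_A(x) = (x - 5)^2.

m_A(x) = (x - 5)^2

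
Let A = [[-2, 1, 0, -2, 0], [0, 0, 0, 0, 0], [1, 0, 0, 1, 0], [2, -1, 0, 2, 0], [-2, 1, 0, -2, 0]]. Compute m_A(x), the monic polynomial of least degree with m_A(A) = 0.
The characteristic polynomial factors as x^5. The minimal polynomial is ∏(x - λ)^{k_λ} where k_λ is the size of the largest Jordan block at λ.

For λ = 0: rank(A) = 2, and the largest Jordan block has size 2 (the smallest k with rank(A^k) = rank(A^(k+1))).

So m_A(x) = x^2.

m_A(x) = x^2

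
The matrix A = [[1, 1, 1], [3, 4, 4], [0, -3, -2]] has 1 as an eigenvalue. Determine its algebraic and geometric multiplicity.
The characteristic polynomial is (x - 1)^3, so the factor x - 1 appears with exponent 3: the algebraic multiplicity is 3.

rank(A - I) = 2, so the eigenspace has dimension 3 - 2 = 1: the geometric multiplicity is 1.

Since 1 < 3, A is not diagonalizable.

algebraic multiplicity 3, geometric multiplicity 1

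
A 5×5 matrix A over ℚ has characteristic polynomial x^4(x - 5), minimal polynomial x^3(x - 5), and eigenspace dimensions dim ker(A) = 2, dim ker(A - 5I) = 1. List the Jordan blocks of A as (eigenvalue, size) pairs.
λ = 0: algebraic multiplicity 4 (exponent in χ_A), largest block size 3 (exponent in m_A), 2 blocks (geometric multiplicity). These force block sizes [3, 1].
λ = 5: algebraic multiplicity 1 (exponent in χ_A), largest block size 1 (exponent in m_A), 1 block (geometric multiplicity). This forces block sizes [1].

Jordan blocks: (0, 3), (0, 1), (5, 1)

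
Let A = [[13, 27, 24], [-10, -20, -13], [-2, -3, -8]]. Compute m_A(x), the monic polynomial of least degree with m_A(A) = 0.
m_A(x) = (x + 5)^3

The characteristic polynomial factors as (x + 5)^3. The minimal polynomial is ∏(x - λ)^{k_λ} where k_λ is the size of the largest Jordan block at λ.

For λ = -5: rank(A + 5I) = 2, and the largest Jordan block has size 3 (the smallest k with rank((A + 5I)^k) = rank((A + 5I)^(k+1))).

So m_A(x) = (x + 5)^3.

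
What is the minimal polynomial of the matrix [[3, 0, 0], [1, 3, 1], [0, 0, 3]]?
m_A(x) = (x - 3)^2

The characteristic polynomial factors as (x - 3)^3. The minimal polynomial is ∏(x - λ)^{k_λ} where k_λ is the size of the largest Jordan block at λ.

For λ = 3: rank(A - 3I) = 1, and the largest Jordan block has size 2 (the smallest k with rank((A - 3I)^k) = rank((A - 3I)^(k+1))).

So m_A(x) = (x - 3)^2.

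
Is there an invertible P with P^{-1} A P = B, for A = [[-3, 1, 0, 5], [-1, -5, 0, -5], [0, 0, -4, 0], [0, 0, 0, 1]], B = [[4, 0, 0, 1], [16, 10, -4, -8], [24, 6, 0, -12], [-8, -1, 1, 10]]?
No.

trace(A) = -11 but trace(B) = 24. The trace is a similarity invariant, so A and B are not similar.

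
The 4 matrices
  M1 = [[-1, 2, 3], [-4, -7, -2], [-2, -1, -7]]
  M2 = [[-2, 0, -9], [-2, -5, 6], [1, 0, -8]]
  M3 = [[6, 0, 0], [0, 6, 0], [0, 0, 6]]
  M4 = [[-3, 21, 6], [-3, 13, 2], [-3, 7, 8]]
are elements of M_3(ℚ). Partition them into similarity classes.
4 classes: {M1}, {M2}, {M3}, {M4}

Characteristic polynomials: χ_{M1} = (x + 5)^3, χ_{M2} = (x + 5)^3, χ_{M3} = (x - 6)^3, χ_{M4} = (x - 6)^3.

{M1}: invariant factors (x + 5)^3.

{M2}: invariant factors x + 5, (x + 5)^2.

{M3}: invariant factors x - 6, x - 6, x - 6.

{M4}: invariant factors x - 6, (x - 6)^2.

Matrices are similar if and only if their invariant-factor lists agree; the partition into similarity classes is {M1}, {M2}, {M3}, {M4}.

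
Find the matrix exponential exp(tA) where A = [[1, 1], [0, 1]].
e^{tA} = [[e^{t}, t*e^{t}], [0, e^{t}]]

A has Jordan form J = [[1, 1], [0, 1]] with A = PJP^{-1}, so e^{tA} = P e^{tJ} P^{-1}.

For a Jordan block J_k(λ), e^{tJ_k(λ)} = e^{λt} · (I + tN + t^2 N^2/2! + ... + t^{k-1} N^{k-1}/(k-1)!) where N is the nilpotent superdiagonal part.

Assembling the blocks and conjugating back gives the entries of e^{tA} as shown above.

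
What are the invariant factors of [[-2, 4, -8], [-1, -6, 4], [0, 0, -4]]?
The Jordan structure of A has elementary divisors (x + 4)^2, (x + 4). Arranging the block sizes at each eigenvalue in decreasing order and taking row products gives the invariant factors.

Invariant factors (smallest first, each dividing the next): x + 4, (x + 4)^2.

Check: the last factor (x + 4)^2 is the minimal polynomial, and the product (x + 4)^3 is the characteristic polynomial.

x + 4, (x + 4)^2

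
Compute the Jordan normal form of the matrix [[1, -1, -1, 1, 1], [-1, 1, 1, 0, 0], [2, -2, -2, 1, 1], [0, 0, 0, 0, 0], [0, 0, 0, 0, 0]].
J = [[0, 1, 0, 0, 0], [0, 0, 0, 0, 0], [0, 0, 0, 1, 0], [0, 0, 0, 0, 0], [0, 0, 0, 0, 0]]

The characteristic polynomial is det(xI - A) = x^5, so the eigenvalues are 0 (algebraic multiplicity 5).

For λ = 0: rank(A) = 2, rank(A^2) = 0. The eigenspace has dimension 5 - 2 = 3, so there are 3 Jordan blocks; the rank sequence gives block sizes [2, 2, 1].

Assembling the blocks gives the Jordan form J above.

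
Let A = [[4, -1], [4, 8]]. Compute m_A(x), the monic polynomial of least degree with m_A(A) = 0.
m_A(x) = (x - 6)^2

The characteristic polynomial factors as (x - 6)^2. The minimal polynomial is ∏(x - λ)^{k_λ} where k_λ is the size of the largest Jordan block at λ.

For λ = 6: rank(A - 6I) = 1, and the largest Jordan block has size 2 (the smallest k with rank((A - 6I)^k) = rank((A - 6I)^(k+1))).

So m_A(x) = (x - 6)^2.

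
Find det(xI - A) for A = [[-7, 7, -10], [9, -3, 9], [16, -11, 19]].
xI - A = [[x + 7, -7, 10], [-9, x + 3, -9], [-16, 11, x - 19]].

Expanding det(xI - A) along the first row:
det(xI - A) = + (x + 7)·det([[x + 3, -9], [11, x - 19]]) - (-7)·det([[-9, -9], [-16, x - 19]]) + (10)·det([[-9, x + 3], [-16, 11]]).

Evaluating gives χ_A(x) = x^3 - 9x^2 + 27x - 27 = (x - 3)^3.

χ_A(x) = (x - 3)^3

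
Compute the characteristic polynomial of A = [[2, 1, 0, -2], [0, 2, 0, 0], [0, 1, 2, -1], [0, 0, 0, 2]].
xI - A = [[x - 2, -1, 0, 2], [0, x - 2, 0, 0], [0, -1, x - 2, 1], [0, 0, 0, x - 2]].

Expanding det(xI - A) along the first row:
det(xI - A) = + (x - 2)·det([[x - 2, 0, 0], [-1, x - 2, 1], [0, 0, x - 2]]) - (-1)·det([[0, 0, 0], [0, x - 2, 1], [0, 0, x - 2]]) + (0)·det([[0, x - 2, 0], [0, -1, 1], [0, 0, x - 2]]) - (2)·det([[0, x - 2, 0], [0, -1, x - 2], [0, 0, 0]]).

Evaluating gives χ_A(x) = x^4 - 8x^3 + 24x^2 - 32x + 16 = (x - 2)^4.

χ_A(x) = (x - 2)^4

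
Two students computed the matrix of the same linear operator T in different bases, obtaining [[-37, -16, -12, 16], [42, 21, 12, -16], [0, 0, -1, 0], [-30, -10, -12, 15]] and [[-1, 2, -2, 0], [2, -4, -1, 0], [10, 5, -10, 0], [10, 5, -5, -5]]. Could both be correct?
trace(A) = -2 but trace(B) = -20. The trace is a similarity invariant, so A and B are not similar.

No.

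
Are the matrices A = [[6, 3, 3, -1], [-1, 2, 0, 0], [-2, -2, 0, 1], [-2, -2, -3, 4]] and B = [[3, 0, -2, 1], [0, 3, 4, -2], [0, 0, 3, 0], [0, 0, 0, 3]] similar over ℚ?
No.

Both have characteristic polynomial (x - 3)^4, but the minimal polynomial of A is (x - 3)^3 while the minimal polynomial of B is (x - 3)^2. The minimal polynomial is a similarity invariant, so A and B are not similar.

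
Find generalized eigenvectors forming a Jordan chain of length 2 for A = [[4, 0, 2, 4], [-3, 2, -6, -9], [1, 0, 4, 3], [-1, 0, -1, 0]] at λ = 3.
We seek v_1 ∈ ker((A - 3I)^2) \ ker(A - 3I), then set v_{i+1} = (A - 3I) v_i.

One such chain is v_1 = [[-2, 0, 0, 1]]^T, v_2 = [[2, -3, 1, -1]]^T. Check: (A - 3I) v_2 = [[0, 0, 0, 0]]^T = 0.

v_1 = [[-2, 0, 0, 1]]^T, v_2 = [[2, -3, 1, -1]]^T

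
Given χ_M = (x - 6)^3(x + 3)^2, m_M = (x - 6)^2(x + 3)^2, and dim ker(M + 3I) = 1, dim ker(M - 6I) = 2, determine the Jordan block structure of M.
λ = -3: algebraic multiplicity 2 (exponent in χ_M), largest block size 2 (exponent in m_M), 1 block (geometric multiplicity). This forces block sizes [2].
λ = 6: algebraic multiplicity 3 (exponent in χ_M), largest block size 2 (exponent in m_M), 2 blocks (geometric multiplicity). These force block sizes [2, 1].

Jordan blocks: (-3, 2), (6, 2), (6, 1)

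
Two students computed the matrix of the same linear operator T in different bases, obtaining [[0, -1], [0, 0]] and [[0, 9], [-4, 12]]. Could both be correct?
No.

trace(A) = 0 but trace(B) = 12. The trace is a similarity invariant, so A and B are not similar.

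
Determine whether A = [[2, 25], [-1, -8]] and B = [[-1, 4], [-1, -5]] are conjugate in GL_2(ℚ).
Yes.

Two matrices over a field are similar if and only if they have the same invariant factors.

Both A and B have characteristic polynomial (x + 3)^2 and minimal polynomial (x + 3)^2. Computing further, both have invariant factors (x + 3)^2. Hence A and B are similar.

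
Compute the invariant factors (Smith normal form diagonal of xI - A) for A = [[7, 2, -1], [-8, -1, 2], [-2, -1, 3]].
(x - 3)^3

The Jordan structure of A has elementary divisors (x - 3)^3. Arranging the block sizes at each eigenvalue in decreasing order and taking row products gives the invariant factors.

Invariant factors (smallest first, each dividing the next): (x - 3)^3.

Check: the last factor (x - 3)^3 is the minimal polynomial, and the product (x - 3)^3 is the characteristic polynomial.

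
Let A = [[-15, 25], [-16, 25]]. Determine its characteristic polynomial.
xI - A = [[x + 15, -25], [16, x - 25]].

Expanding det(xI - A) along the first row:
det(xI - A) = + (x + 15)·det([[x - 25]]) - (-25)·det([[16]]).

Evaluating gives χ_A(x) = x^2 - 10x + 25 = (x - 5)^2.

χ_A(x) = (x - 5)^2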